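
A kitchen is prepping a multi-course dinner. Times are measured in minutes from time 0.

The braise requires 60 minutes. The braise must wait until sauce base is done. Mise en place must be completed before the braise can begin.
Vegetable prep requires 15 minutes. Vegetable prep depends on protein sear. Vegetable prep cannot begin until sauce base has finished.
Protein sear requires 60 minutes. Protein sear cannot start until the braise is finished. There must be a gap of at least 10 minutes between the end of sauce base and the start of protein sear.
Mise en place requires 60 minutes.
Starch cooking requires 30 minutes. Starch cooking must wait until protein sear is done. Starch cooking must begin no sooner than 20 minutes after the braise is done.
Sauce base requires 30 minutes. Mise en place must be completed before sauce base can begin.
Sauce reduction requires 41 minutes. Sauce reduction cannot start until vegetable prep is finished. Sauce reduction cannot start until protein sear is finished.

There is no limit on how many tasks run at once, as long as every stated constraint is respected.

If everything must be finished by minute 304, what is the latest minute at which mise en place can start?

Sauce reduction has no dependents, so it just needs to finish by minute 304. Starting by 304 − 41 = minute 263 achieves that.
Since sauce reduction (must start by minute 263) depends on it, vegetable prep must finish by minute 263. Backing off its 15-minute duration gives a latest start of minute 248.
Starch cooking has no dependents, so it just needs to finish by minute 304. Starting by 304 − 30 = minute 274 achieves that.
Protein sear feeds vegetable prep (must start by minute 248); sauce reduction (must start by minute 263); starch cooking (must start by minute 274). Taking the minimum, protein sear must finish by minute 248 and start by 248 − 60 = minute 188.
The braise must finish in time for protein sear (must start by minute 188); starch cooking (must start by minute 274, minus 20-minute gap → minute 254). The tightest is minute 188, so the braise must start by 188 − 60 = minute 128.
For sauce base: the braise (must start by minute 128); protein sear (must start by minute 188, minus 10-minute gap → minute 178); vegetable prep (must start by minute 248). The most restrictive is minute 128; with a 30-minute duration, sauce base must start by minute 98.
Mise en place has several dependents: sauce base (must start by minute 98); the braise (must start by minute 128). The earliest of those limits is minute 98, so mise en place must start by 98 − 60 = minute 38.

38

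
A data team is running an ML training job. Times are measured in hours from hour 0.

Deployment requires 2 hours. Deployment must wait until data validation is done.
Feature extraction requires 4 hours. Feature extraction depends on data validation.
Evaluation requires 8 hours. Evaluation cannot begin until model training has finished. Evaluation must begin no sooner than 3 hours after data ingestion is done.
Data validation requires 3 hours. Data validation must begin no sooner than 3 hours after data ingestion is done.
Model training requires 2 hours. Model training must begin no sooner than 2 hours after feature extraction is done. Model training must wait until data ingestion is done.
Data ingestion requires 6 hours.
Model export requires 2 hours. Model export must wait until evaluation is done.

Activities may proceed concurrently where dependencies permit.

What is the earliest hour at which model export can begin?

28

Data ingestion can start immediately at hour 0; it finishes at hour 6.
Data validation cannot begin until data ingestion (finishes hour 6, plus 3-hour gap → hour 9). It runs from hour 9 to 9 + 3 = hour 12.
Feature extraction cannot begin until data validation (finishes hour 12). It runs from hour 12 to 12 + 4 = hour 16.
Model training has to wait for feature extraction (finishes hour 16, plus 2-hour gap → hour 18); data ingestion (finishes hour 6). The latest of these is hour 18, so model training runs hour 18 to 18 + 2 = hour 20.
Evaluation needs all of model training (finishes hour 20); data ingestion (finishes hour 6, plus 3-hour gap → hour 9). That puts its earliest start at hour 20; it finishes at 20 + 8 = hour 28.
Model export waits on evaluation (finishes hour 28), so the earliest it can start is hour 28.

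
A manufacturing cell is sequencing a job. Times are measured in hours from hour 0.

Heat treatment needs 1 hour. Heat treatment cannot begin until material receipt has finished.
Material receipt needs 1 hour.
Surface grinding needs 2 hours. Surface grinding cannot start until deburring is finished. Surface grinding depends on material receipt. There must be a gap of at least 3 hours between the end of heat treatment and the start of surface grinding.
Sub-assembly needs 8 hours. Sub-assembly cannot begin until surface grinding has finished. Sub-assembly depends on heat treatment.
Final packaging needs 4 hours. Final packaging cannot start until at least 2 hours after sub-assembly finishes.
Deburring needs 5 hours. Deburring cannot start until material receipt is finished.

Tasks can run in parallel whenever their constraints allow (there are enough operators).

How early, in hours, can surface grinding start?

6

Material receipt has no prerequisites, so it starts at hour 0 and finishes at hour 1.
After material receipt (finishes hour 1), heat treatment can start at hour 1 and finishes at hour 2.
Deburring waits on material receipt (finishes hour 1), so it starts at hour 1 and finishes at 1 + 5 = hour 6.
Surface grinding waits on deburring (finishes hour 6); material receipt (finishes hour 1); heat treatment (finishes hour 2, plus 3-hour gap → hour 5). The latest of these is hour 6, which is the earliest surface grinding can start.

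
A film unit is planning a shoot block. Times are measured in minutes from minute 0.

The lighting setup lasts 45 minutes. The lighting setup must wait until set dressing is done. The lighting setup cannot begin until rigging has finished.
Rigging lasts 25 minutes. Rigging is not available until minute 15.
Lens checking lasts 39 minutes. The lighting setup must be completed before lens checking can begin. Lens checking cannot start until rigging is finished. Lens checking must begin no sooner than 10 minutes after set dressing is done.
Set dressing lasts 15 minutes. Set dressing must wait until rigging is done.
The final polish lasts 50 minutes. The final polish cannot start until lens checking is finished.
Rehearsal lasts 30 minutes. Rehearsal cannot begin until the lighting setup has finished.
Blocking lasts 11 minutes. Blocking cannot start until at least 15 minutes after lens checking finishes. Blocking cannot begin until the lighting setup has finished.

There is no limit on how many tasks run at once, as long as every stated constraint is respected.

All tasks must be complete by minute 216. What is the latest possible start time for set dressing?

67

Nothing follows blocking; the deadline of minute 216 is its only limit. It must start by 216 − 11 = minute 205.
Nothing follows the final polish; the deadline of minute 216 is its only limit. It must start by 216 − 50 = minute 166.
Lens checking must finish in time for blocking (must start by minute 205, minus 15-minute gap → minute 190); the final polish (must start by minute 166). The tightest is minute 166, so lens checking must start by 166 − 39 = minute 127.
Nothing follows rehearsal; the deadline of minute 216 is its only limit. It must start by 216 − 30 = minute 186.
The lighting setup must finish in time for lens checking (must start by minute 127); blocking (must start by minute 205); rehearsal (must start by minute 186). The tightest is minute 127, so the lighting setup must start by 127 − 45 = minute 82.
Set dressing feeds the lighting setup (must start by minute 82); lens checking (must start by minute 127, minus 10-minute gap → minute 117). Taking the minimum, set dressing must finish by minute 82 and start by 82 − 15 = minute 67.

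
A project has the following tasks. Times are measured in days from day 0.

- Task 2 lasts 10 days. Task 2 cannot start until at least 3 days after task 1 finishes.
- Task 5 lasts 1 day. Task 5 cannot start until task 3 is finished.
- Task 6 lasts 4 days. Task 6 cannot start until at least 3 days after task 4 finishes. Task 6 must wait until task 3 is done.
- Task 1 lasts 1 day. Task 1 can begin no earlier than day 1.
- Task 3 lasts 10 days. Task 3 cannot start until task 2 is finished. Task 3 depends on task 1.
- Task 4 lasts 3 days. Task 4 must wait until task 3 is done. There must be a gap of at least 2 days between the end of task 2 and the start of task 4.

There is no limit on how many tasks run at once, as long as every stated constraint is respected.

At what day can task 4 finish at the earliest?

After its own release at day 1, task 1 can start at day 1 and finishes at day 2.
Task 2 waits on task 1 (finishes day 2, plus 3-day gap → day 5), so it starts at day 5 and finishes at 5 + 10 = day 15.
Task 3 cannot start until task 2 (finishes day 15); task 1 (finishes day 2). The controlling bound is day 15, so task 3 finishes at 15 + 10 = day 25.
For task 4: task 3 (finishes day 25); task 2 (finishes day 15, plus 2-day gap → day 17). Taking the maximum gives a start of day 25, and it finishes at 25 + 3 = day 28.

28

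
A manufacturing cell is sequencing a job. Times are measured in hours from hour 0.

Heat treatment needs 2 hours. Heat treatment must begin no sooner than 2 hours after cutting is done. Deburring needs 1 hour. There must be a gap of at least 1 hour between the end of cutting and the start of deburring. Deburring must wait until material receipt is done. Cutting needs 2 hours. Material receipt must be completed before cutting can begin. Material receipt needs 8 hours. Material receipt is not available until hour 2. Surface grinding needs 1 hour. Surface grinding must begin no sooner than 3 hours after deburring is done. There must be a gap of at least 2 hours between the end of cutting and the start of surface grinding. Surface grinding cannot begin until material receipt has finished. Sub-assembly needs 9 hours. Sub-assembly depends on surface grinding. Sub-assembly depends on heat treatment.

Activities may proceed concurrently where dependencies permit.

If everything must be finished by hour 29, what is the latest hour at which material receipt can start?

To finish by hour 29, sub-assembly (duration 9) must start no later than hour 20.
Since sub-assembly (must start by hour 20) depends on it, surface grinding must finish by hour 20. Backing off its 1-hour duration gives a latest start of hour 19.
Since surface grinding (must start by hour 19, minus 3-hour gap → hour 16) depends on it, deburring must finish by hour 16. Backing off its 1-hour duration gives a latest start of hour 15.
Heat treatment must finish before sub-assembly (must start by hour 20). With a 2-hour duration, heat treatment must start by 20 − 2 = hour 18.
Cutting must finish in time for deburring (must start by hour 15, minus 1-hour gap → hour 14); heat treatment (must start by hour 18, minus 2-hour gap → hour 16); surface grinding (must start by hour 19, minus 2-hour gap → hour 17). The tightest is hour 14, so cutting must start by 14 − 2 = hour 12.
For material receipt: cutting (must start by hour 12); deburring (must start by hour 15); surface grinding (must start by hour 19). The most restrictive is hour 12; with an 8-hour duration, material receipt must start by hour 4.

4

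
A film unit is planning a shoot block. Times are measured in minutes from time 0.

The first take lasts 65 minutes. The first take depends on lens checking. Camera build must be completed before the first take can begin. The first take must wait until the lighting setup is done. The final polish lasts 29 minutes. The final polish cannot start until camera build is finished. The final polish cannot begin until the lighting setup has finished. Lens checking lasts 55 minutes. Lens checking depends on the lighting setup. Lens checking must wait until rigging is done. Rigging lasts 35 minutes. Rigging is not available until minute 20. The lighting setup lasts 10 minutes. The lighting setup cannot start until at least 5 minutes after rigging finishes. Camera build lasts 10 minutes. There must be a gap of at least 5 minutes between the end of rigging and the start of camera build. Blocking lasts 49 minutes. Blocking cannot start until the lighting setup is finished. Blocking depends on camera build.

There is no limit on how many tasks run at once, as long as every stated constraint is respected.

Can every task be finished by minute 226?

Yes

Rigging waits on its own release at minute 20, so it starts at minute 20 and finishes at 20 + 35 = minute 55.
Camera build waits on rigging (finishes minute 55, plus 5-minute gap → minute 60), so it starts at minute 60 and finishes at 60 + 10 = minute 70.
The lighting setup waits on rigging (finishes minute 55, plus 5-minute gap → minute 60), so it starts at minute 60 and finishes at 60 + 10 = minute 70.
The final polish has to wait for camera build (finishes minute 70); the lighting setup (finishes minute 70). The latest of these is minute 70, so the final polish runs minute 70 to 70 + 29 = minute 99.
Blocking cannot start until the lighting setup (finishes minute 70); camera build (finishes minute 70). The controlling bound is minute 70, so blocking finishes at 70 + 49 = minute 119.
Lens checking has to wait for the lighting setup (finishes minute 70); rigging (finishes minute 55). The latest of these is minute 70, so lens checking runs minute 70 to 70 + 55 = minute 125.
The first take cannot start until lens checking (finishes minute 125); camera build (finishes minute 70); the lighting setup (finishes minute 70). The controlling bound is minute 125, so the first take finishes at 125 + 65 = minute 190.
Every task is finished by minute 190, which is no later than the deadline of 226, so the schedule is feasible.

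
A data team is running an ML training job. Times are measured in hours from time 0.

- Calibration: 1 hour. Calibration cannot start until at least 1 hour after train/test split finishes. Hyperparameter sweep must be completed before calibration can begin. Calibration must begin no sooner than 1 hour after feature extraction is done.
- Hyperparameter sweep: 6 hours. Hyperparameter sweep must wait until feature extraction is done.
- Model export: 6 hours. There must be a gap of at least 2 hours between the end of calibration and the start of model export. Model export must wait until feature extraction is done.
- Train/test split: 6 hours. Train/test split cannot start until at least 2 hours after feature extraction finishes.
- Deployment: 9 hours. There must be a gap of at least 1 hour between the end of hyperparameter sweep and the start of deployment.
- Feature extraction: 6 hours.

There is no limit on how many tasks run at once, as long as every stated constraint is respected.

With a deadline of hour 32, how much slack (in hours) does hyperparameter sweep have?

10

Feature extraction can start immediately at hour 0; it finishes at hour 6.
After feature extraction (finishes hour 6), hyperparameter sweep can start at hour 6 and finishes at hour 12.

Working backward from the deadline:
Model export has no dependents, so it just needs to finish by hour 32. Starting by 32 − 6 = hour 26 achieves that.
Calibration feeds into model export (must start by hour 26, minus 2-hour gap → hour 24); so calibration must finish by hour 24 and therefore start by hour 23.
Deployment has no dependents, so it just needs to finish by hour 32. Starting by 32 − 9 = hour 23 achieves that.
For hyperparameter sweep: calibration (must start by hour 23); deployment (must start by hour 23, minus 1-hour gap → hour 22). The most restrictive is hour 22; with a 6-hour duration, hyperparameter sweep must start by hour 16.
So hyperparameter sweep can start as early as hour 6 and as late as hour 16, giving 16 − 6 = 10 hours of slack.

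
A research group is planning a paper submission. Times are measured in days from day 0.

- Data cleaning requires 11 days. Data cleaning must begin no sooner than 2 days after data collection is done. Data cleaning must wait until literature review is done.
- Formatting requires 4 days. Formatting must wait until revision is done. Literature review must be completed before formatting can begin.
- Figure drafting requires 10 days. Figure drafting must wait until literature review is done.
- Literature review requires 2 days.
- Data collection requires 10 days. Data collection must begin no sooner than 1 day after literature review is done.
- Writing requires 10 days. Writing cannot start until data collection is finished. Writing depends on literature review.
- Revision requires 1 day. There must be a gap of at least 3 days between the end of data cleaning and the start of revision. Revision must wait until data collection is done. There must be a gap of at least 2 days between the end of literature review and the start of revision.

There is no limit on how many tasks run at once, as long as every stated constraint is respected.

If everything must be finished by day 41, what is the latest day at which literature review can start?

7

Nothing follows formatting; the deadline of day 41 is its only limit. It must start by 41 − 4 = day 37.
Revision feeds into formatting (must start by day 37); so revision must finish by day 37 and therefore start by day 36.
Data cleaning feeds into revision (must start by day 36, minus 3-day gap → day 33); so data cleaning must finish by day 33 and therefore start by day 22.
To finish by day 41, writing (duration 10) must start no later than day 31.
Data collection has several dependents: data cleaning (must start by day 22, minus 2-day gap → day 20); writing (must start by day 31); revision (must start by day 36). The earliest of those limits is day 20, so data collection must start by 20 − 10 = day 10.
Figure drafting must finish by day 41; it takes 10 days, so it must start by 41 − 10 = day 31.
For literature review: data collection (must start by day 10, minus 1-day gap → day 9); data cleaning (must start by day 22); figure drafting (must start by day 31); writing (must start by day 31); revision (must start by day 36, minus 2-day gap → day 34); formatting (must start by day 37). The most restrictive is day 9; with a 2-day duration, literature review must start by day 7.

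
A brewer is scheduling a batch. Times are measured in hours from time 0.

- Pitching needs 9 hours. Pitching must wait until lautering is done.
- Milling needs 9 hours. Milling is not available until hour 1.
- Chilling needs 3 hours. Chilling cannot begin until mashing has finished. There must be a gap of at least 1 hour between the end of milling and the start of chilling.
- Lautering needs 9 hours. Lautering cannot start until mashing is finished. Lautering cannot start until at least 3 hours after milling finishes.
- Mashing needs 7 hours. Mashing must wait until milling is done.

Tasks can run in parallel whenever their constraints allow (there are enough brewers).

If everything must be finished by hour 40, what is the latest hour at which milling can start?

Pitching has no dependents, so it just needs to finish by hour 40. Starting by 40 − 9 = hour 31 achieves that.
Since pitching (must start by hour 31) depends on it, lautering must finish by hour 31. Backing off its 9-hour duration gives a latest start of hour 22.
Chilling has no dependents, so it just needs to finish by hour 40. Starting by 40 − 3 = hour 37 achieves that.
Mashing feeds lautering (must start by hour 22); chilling (must start by hour 37). Taking the minimum, mashing must finish by hour 22 and start by 22 − 7 = hour 15.
Milling must finish in time for mashing (must start by hour 15); lautering (must start by hour 22, minus 3-hour gap → hour 19); chilling (must start by hour 37, minus 1-hour gap → hour 36). The tightest is hour 15, so milling must start by 15 − 9 = hour 6.

6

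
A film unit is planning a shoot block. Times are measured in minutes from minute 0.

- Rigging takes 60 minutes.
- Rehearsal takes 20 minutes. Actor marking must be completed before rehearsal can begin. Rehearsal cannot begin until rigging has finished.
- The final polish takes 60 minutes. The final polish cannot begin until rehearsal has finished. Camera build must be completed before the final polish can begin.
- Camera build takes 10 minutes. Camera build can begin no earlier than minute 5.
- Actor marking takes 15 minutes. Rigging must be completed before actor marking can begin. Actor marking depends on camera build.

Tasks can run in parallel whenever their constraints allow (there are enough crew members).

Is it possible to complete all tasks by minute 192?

After its own release at minute 5, camera build can start at minute 5 and finishes at minute 15.
Rigging can start immediately at minute 0; it finishes at minute 60.
Actor marking needs all of rigging (finishes minute 60); camera build (finishes minute 15). That puts its earliest start at minute 60; it finishes at 60 + 15 = minute 75.
Rehearsal has to wait for actor marking (finishes minute 75); rigging (finishes minute 60). The latest of these is minute 75, so rehearsal runs minute 75 to 75 + 20 = minute 95.
For the final polish: rehearsal (finishes minute 95); camera build (finishes minute 15). Taking the maximum gives a start of minute 95, and it finishes at 95 + 60 = minute 155.
Every task is finished by minute 155, which is no later than the deadline of 192, so the schedule is feasible.

Yes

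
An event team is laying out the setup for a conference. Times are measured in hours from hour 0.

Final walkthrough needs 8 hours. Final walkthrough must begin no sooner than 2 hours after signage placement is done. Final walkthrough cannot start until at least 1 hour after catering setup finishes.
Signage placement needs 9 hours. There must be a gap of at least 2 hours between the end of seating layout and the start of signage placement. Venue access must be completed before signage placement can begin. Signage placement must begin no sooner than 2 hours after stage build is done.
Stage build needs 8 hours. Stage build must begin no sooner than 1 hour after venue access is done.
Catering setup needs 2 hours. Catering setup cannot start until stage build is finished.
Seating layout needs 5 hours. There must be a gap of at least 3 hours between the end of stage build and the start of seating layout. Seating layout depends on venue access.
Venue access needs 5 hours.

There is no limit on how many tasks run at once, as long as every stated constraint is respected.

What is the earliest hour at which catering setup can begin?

14

Venue access can start immediately at hour 0; it finishes at hour 5.
Stage build waits on venue access (finishes hour 5, plus 1-hour gap → hour 6), so it starts at hour 6 and finishes at 6 + 8 = hour 14.
Catering setup waits on stage build (finishes hour 14), so the earliest it can start is hour 14.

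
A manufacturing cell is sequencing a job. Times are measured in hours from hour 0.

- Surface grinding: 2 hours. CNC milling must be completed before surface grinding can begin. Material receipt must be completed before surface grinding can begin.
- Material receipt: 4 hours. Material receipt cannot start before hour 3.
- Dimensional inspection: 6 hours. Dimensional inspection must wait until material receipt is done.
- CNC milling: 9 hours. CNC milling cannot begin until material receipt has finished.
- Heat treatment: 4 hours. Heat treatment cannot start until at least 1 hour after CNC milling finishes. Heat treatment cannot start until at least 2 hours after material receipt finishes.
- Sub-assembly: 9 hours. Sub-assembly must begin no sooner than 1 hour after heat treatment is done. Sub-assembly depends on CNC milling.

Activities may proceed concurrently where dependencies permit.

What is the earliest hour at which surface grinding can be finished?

18

After its own release at hour 3, material receipt can start at hour 3 and finishes at hour 7.
CNC milling waits on material receipt (finishes hour 7), so it starts at hour 7 and finishes at 7 + 9 = hour 16.
Surface grinding has to wait for CNC milling (finishes hour 16); material receipt (finishes hour 7). The latest of these is hour 16, so surface grinding runs hour 16 to 16 + 2 = hour 18.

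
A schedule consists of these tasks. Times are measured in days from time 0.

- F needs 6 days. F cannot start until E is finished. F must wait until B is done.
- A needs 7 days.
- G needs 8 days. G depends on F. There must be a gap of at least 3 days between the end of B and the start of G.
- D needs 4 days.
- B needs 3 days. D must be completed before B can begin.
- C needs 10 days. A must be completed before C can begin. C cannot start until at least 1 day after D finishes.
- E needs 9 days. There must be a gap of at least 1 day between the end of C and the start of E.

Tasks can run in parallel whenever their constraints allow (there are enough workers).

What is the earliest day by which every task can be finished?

D has no prerequisites, so it starts at day 0 and finishes at day 4.
B waits on D (finishes day 4), so it starts at day 4 and finishes at 4 + 3 = day 7.
A has no prerequisites, so it starts at day 0 and finishes at day 7.
For C: A (finishes day 7); D (finishes day 4, plus 1-day gap → day 5). Taking the maximum gives a start of day 7, and it finishes at 7 + 10 = day 17.
E cannot begin until C (finishes day 17, plus 1-day gap → day 18). It runs from day 18 to 18 + 9 = day 27.
For F: E (finishes day 27); B (finishes day 7). Taking the maximum gives a start of day 27, and it finishes at 27 + 6 = day 33.
G has to wait for F (finishes day 33); B (finishes day 7, plus 3-day gap → day 10). The latest of these is day 33, so G runs day 33 to 33 + 8 = day 41.
All tasks are finished once the last one completes. Finish times: A at 7, B at 7, C at 17, D at 4, E at 27, F at 33, G at 41. The latest is day 41.

41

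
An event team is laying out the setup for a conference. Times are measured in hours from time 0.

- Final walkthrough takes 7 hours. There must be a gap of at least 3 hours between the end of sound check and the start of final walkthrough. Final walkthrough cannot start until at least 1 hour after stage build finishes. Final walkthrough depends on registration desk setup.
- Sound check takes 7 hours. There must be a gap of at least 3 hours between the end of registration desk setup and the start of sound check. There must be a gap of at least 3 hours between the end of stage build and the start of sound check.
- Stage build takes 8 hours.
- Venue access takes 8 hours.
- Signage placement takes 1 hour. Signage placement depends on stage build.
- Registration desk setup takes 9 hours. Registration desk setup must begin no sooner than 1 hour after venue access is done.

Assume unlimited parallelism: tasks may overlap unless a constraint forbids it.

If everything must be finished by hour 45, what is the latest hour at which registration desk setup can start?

Final walkthrough has no dependents, so it just needs to finish by hour 45. Starting by 45 − 7 = hour 38 achieves that.
Sound check must finish before final walkthrough (must start by hour 38, minus 3-hour gap → hour 35). With a 7-hour duration, sound check must start by 35 − 7 = hour 28.
For registration desk setup: sound check (must start by hour 28, minus 3-hour gap → hour 25); final walkthrough (must start by hour 38). The most restrictive is hour 25; with a 9-hour duration, registration desk setup must start by hour 16.

16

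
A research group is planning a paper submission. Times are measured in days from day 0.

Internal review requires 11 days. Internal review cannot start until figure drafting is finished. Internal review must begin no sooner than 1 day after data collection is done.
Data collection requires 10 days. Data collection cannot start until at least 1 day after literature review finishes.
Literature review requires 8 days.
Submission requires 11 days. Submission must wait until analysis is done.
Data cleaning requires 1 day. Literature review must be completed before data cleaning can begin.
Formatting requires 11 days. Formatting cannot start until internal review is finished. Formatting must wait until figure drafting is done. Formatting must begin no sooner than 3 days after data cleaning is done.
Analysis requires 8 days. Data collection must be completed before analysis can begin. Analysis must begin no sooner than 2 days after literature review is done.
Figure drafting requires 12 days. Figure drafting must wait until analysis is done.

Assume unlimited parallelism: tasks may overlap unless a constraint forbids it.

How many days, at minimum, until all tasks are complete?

61

Nothing blocks literature review, so it runs from day 0 to day 8.
After literature review (finishes day 8), data cleaning can start at day 8 and finishes at day 9.
After literature review (finishes day 8, plus 1-day gap → day 9), data collection can start at day 9 and finishes at day 19.
Analysis cannot start until data collection (finishes day 19); literature review (finishes day 8, plus 2-day gap → day 10). The controlling bound is day 19, so analysis finishes at 19 + 8 = day 27.
After analysis (finishes day 27), submission can start at day 27 and finishes at day 38.
Figure drafting cannot begin until analysis (finishes day 27). It runs from day 27 to 27 + 12 = day 39.
For internal review: figure drafting (finishes day 39); data collection (finishes day 19, plus 1-day gap → day 20). Taking the maximum gives a start of day 39, and it finishes at 39 + 11 = day 50.
Formatting has to wait for internal review (finishes day 50); figure drafting (finishes day 39); data cleaning (finishes day 9, plus 3-day gap → day 12). The latest of these is day 50, so formatting runs day 50 to 50 + 11 = day 61.
All tasks are finished once the last one completes. Finish times: Literature review at 8, Data collection at 19, Data cleaning at 9, Analysis at 27, Figure drafting at 39, Internal review at 50, Formatting at 61, Submission at 38. The latest is day 61.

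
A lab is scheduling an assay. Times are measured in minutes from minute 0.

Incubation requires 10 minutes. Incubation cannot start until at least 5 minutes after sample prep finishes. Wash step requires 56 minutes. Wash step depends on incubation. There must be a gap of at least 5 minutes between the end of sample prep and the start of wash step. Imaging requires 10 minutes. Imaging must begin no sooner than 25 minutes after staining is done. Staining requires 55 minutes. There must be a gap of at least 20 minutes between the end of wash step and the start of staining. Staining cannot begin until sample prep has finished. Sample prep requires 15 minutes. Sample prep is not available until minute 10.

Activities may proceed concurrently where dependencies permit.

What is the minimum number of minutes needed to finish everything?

206

Sample prep cannot begin until its own release at minute 10. It runs from minute 10 to 10 + 15 = minute 25.
Incubation waits on sample prep (finishes minute 25, plus 5-minute gap → minute 30), so it starts at minute 30 and finishes at 30 + 10 = minute 40.
For wash step: incubation (finishes minute 40); sample prep (finishes minute 25, plus 5-minute gap → minute 30). Taking the maximum gives a start of minute 40, and it finishes at 40 + 56 = minute 96.
Staining needs all of wash step (finishes minute 96, plus 20-minute gap → minute 116); sample prep (finishes minute 25). That puts its earliest start at minute 116; it finishes at 116 + 55 = minute 171.
Imaging cannot begin until staining (finishes minute 171, plus 25-minute gap → minute 196). It runs from minute 196 to 196 + 10 = minute 206.
All tasks are finished once the last one completes. Finish times: Sample prep at 25, Incubation at 40, Wash step at 96, Staining at 171, Imaging at 206. The latest is minute 206.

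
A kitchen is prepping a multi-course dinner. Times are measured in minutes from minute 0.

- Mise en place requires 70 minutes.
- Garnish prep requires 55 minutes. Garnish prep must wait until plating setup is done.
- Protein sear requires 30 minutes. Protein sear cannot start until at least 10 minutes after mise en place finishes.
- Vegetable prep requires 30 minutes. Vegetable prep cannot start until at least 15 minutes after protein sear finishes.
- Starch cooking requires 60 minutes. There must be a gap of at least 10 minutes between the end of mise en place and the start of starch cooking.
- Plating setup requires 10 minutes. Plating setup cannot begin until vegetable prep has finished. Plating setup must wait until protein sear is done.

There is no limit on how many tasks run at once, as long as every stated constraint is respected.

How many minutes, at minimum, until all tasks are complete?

Nothing blocks mise en place, so it runs from minute 0 to minute 70.
Starch cooking cannot begin until mise en place (finishes minute 70, plus 10-minute gap → minute 80). It runs from minute 80 to 80 + 60 = minute 140.
Protein sear waits on mise en place (finishes minute 70, plus 10-minute gap → minute 80), so it starts at minute 80 and finishes at 80 + 30 = minute 110.
Vegetable prep waits on protein sear (finishes minute 110, plus 15-minute gap → minute 125), so it starts at minute 125 and finishes at 125 + 30 = minute 155.
Plating setup has to wait for vegetable prep (finishes minute 155); protein sear (finishes minute 110). The latest of these is minute 155, so plating setup runs minute 155 to 155 + 10 = minute 165.
Garnish prep cannot begin until plating setup (finishes minute 165). It runs from minute 165 to 165 + 55 = minute 220.
All tasks are finished once the last one completes. Finish times: Mise en place at 70, Protein sear at 110, Vegetable prep at 155, Starch cooking at 140, Plating setup at 165, Garnish prep at 220. The latest is minute 220.

220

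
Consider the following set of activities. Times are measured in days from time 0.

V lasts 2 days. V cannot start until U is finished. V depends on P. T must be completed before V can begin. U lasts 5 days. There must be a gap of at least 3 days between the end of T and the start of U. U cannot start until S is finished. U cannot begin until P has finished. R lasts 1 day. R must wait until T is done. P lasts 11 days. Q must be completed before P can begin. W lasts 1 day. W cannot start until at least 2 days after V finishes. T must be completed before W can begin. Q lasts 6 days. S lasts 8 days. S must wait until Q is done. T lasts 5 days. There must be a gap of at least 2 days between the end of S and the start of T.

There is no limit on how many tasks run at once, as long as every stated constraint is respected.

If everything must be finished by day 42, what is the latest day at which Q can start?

W must finish by day 42; it takes 1 day, so it must start by 42 − 1 = day 41.
V has to be done before W (must start by day 41, minus 2-day gap → day 39). That means finishing by day 39, i.e. starting by 39 − 2 = day 37.
U has to be done before V (must start by day 37). That means finishing by day 37, i.e. starting by 37 − 5 = day 32.
For P: U (must start by day 32); V (must start by day 37). The most restrictive is day 32; with an 11-day duration, P must start by day 21.
To finish by day 42, R (duration 1) must start no later than day 41.
For T: R (must start by day 41); U (must start by day 32, minus 3-day gap → day 29); V (must start by day 37); W (must start by day 41). The most restrictive is day 29; with a 5-day duration, T must start by day 24.
S has several dependents: T (must start by day 24, minus 2-day gap → day 22); U (must start by day 32). The earliest of those limits is day 22, so S must start by 22 − 8 = day 14.
Q must finish in time for P (must start by day 21); S (must start by day 14). The tightest is day 14, so Q must start by 14 − 6 = day 8.

8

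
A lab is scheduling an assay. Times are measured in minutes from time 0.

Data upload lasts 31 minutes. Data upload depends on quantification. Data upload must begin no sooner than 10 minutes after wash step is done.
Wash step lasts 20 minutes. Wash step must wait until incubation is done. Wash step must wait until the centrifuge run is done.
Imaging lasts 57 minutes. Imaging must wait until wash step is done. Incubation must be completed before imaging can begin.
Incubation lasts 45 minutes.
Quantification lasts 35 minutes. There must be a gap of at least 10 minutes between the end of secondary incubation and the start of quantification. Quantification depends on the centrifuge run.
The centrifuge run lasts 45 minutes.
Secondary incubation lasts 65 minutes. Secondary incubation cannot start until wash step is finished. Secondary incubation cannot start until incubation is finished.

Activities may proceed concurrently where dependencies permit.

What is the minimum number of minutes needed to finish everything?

206

The centrifuge run can start immediately at minute 0; it finishes at minute 45.
Incubation can start immediately at minute 0; it finishes at minute 45.
For wash step: incubation (finishes minute 45); the centrifuge run (finishes minute 45). Taking the maximum gives a start of minute 45, and it finishes at 45 + 20 = minute 65.
Imaging cannot start until wash step (finishes minute 65); incubation (finishes minute 45). The controlling bound is minute 65, so imaging finishes at 65 + 57 = minute 122.
Secondary incubation cannot start until wash step (finishes minute 65); incubation (finishes minute 45). The controlling bound is minute 65, so secondary incubation finishes at 65 + 65 = minute 130.
Quantification needs all of secondary incubation (finishes minute 130, plus 10-minute gap → minute 140); the centrifuge run (finishes minute 45). That puts its earliest start at minute 140; it finishes at 140 + 35 = minute 175.
For data upload: quantification (finishes minute 175); wash step (finishes minute 65, plus 10-minute gap → minute 75). Taking the maximum gives a start of minute 175, and it finishes at 175 + 31 = minute 206.
All tasks are finished once the last one completes. Finish times: Incubation at 45, The centrifuge run at 45, Wash step at 65, Secondary incubation at 130, Imaging at 122, Quantification at 175, Data upload at 206. The latest is minute 206.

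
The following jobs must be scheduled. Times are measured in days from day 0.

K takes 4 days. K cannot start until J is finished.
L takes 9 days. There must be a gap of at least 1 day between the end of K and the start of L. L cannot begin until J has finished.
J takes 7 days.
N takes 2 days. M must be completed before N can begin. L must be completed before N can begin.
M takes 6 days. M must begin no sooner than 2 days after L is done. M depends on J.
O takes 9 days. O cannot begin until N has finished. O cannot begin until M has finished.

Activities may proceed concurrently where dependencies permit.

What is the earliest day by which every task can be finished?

J has no prerequisites, so it starts at day 0 and finishes at day 7.
K waits on J (finishes day 7), so it starts at day 7 and finishes at 7 + 4 = day 11.
L has to wait for K (finishes day 11, plus 1-day gap → day 12); J (finishes day 7). The latest of these is day 12, so L runs day 12 to 12 + 9 = day 21.
M cannot start until L (finishes day 21, plus 2-day gap → day 23); J (finishes day 7). The controlling bound is day 23, so M finishes at 23 + 6 = day 29.
N has to wait for M (finishes day 29); L (finishes day 21). The latest of these is day 29, so N runs day 29 to 29 + 2 = day 31.
O needs all of N (finishes day 31); M (finishes day 29). That puts its earliest start at day 31; it finishes at 31 + 9 = day 40.
All tasks are finished once the last one completes. Finish times: J at 7, K at 11, L at 21, M at 29, N at 31, O at 40. The latest is day 40.

40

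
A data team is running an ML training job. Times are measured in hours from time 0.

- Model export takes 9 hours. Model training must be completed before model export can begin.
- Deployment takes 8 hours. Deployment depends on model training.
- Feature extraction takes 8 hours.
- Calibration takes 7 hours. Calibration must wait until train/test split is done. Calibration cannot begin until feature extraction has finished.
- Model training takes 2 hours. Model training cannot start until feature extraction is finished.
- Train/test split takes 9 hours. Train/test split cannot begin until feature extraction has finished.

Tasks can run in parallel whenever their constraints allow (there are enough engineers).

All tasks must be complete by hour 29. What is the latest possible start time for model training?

Model export has no dependents, so it just needs to finish by hour 29. Starting by 29 − 9 = hour 20 achieves that.
Deployment has no dependents, so it just needs to finish by hour 29. Starting by 29 − 8 = hour 21 achieves that.
Model training must finish in time for model export (must start by hour 20); deployment (must start by hour 21). The tightest is hour 20, so model training must start by 20 − 2 = hour 18.

18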